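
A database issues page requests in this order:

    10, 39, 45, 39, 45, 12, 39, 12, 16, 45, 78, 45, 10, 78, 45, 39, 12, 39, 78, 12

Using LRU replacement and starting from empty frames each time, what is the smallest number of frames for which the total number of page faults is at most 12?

f=1: 20 faults
f=2: 15 faults
f=3: 11 faults
f=4: 9 faults
f=5: 9 faults
f=6: 6 faults
Smallest f with faults ≤ 12 is 3.

3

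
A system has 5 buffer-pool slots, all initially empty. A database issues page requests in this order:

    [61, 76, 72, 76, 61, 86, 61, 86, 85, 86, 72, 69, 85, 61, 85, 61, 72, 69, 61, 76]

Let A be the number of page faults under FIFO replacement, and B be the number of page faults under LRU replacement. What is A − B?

Under FIFO: F F F . . F . . F . . F . F . . . . . F → 8 faults.
Under LRU: F F F . . F . . F . . F . . . . . . . F → 7 faults.
A − B = 8 − 7 = 1.

1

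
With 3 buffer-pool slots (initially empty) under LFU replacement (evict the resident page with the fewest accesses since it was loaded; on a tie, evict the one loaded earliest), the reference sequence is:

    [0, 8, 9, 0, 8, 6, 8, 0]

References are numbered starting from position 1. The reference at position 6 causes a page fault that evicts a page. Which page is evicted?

pos 1: 0 -> fault, frames [0]
pos 2: 8 -> fault, frames [0, 8]
pos 3: 9 -> fault, frames [0, 8, 9]
pos 4: 0 -> hit
pos 5: 8 -> hit
pos 6: 6 -> fault, evict 9, frames [0, 8, 6]
At position 6, page 9 is evicted.

9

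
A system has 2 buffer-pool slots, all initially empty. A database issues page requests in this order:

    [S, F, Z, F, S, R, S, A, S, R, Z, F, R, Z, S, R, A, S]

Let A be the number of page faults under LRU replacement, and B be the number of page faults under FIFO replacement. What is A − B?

Under LRU: F F F . F F . F . F F F F F F F F F → 15 faults.
Under FIFO: F F F . F F . F F F F F F F F F F F → 16 faults.
A − B = 15 − 16 = -1.

-1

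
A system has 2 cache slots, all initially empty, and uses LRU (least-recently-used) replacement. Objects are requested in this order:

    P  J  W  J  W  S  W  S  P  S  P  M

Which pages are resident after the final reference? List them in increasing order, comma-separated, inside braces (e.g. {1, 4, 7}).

P → fault, frames {P}
J → fault, frames {P,J}
W → fault, evict P, frames {J,W}
J → hit
W → hit
S → fault, evict J, frames {W,S}
W → hit
S → hit
P → fault, evict W, frames {S,P}
S → hit
P → hit
M → fault, evict S, frames {P,M}

{M, P}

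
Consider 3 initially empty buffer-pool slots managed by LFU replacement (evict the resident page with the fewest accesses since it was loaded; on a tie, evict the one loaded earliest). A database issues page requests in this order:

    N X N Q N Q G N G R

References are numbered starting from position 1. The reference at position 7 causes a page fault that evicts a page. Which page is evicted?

X

pos 1: N: miss, frames (N)
pos 2: X: miss, frames (N X)
pos 3: N: hit
pos 4: Q: miss, frames (N X Q)
pos 5: N: hit
pos 6: Q: hit
pos 7: G: miss, evict X, frames (N Q G)
At position 7, page X is evicted.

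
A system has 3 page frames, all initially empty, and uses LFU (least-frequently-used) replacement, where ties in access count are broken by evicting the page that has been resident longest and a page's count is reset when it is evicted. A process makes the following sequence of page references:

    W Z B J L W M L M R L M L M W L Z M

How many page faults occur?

10

W → miss, frames {W}
Z → miss, frames {W,Z}
B → miss, frames {W,Z,B}
J → miss, evict W, frames {Z,B,J}
L → miss, evict Z, frames {B,J,L}
W → miss, evict B, frames {J,L,W}
M → miss, evict J, frames {L,W,M}
L → hit
M → hit
R → miss, evict W, frames {L,M,R}
L → hit
M → hit
L → hit
M → hit
W → miss, evict R, frames {L,M,W}
L → hit
Z → miss, evict W, frames {L,M,Z}
M → hit
Page faults: 10.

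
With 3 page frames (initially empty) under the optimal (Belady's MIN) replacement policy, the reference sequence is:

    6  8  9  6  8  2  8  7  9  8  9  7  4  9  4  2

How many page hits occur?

9

6 → fault, frames {6}
8 → fault, frames {6,8}
9 → fault, frames {6,8,9}
6 → hit
8 → hit
2 → fault, evict 6, frames {8,9,2}
8 → hit
7 → fault, evict 2, frames {8,9,7}
9 → hit
8 → hit
9 → hit
7 → hit
4 → fault, evict 7, frames {8,9,4}
9 → hit
4 → hit
2 → fault, evict 4, frames {8,9,2}
Hits: 9.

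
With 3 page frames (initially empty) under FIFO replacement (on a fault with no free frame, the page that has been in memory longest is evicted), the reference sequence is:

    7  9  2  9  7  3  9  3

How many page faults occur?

7 → miss, frames (7)
9 → miss, frames (7 9)
2 → miss, frames (7 9 2)
9 → hit
7 → hit
3 → miss, evict 7, frames (9 2 3)
9 → hit
3 → hit
Page faults: 4.

4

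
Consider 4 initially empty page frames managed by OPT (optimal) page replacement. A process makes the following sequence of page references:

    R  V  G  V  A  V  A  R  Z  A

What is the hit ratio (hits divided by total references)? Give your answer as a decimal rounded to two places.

R: fault, frames {R}
V: fault, frames {R,V}
G: fault, frames {R,V,G}
V: hit
A: fault, frames {R,V,G,A}
V: hit
A: hit
R: hit
Z: fault, evict G, frames {R,V,A,Z}
A: hit
Hits: 5 of 10 references → 5/10 = 0.5000.

0.50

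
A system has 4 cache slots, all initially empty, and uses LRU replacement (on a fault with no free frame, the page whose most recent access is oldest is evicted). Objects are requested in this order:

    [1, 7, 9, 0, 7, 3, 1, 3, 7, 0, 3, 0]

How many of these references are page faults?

6

1 -> fault, frames {1}
7 -> fault, frames {1,7}
9 -> fault, frames {1,7,9}
0 -> fault, frames {1,7,9,0}
7 -> hit
3 -> fault, evict 1, frames {9,0,7,3}
1 -> fault, evict 9, frames {0,7,3,1}
3 -> hit
7 -> hit
0 -> hit
3 -> hit
0 -> hit
Page faults: 6.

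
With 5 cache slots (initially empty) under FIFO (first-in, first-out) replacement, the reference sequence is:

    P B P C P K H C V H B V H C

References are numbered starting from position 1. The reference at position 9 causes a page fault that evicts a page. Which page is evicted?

P

pos 1: P -> fault, frames {P}
pos 2: B -> fault, frames {P,B}
pos 3: P -> hit
pos 4: C -> fault, frames {P,B,C}
pos 5: P -> hit
pos 6: K -> fault, frames {P,B,C,K}
pos 7: H -> fault, frames {P,B,C,K,H}
pos 8: C -> hit
pos 9: V -> fault, evict P, frames {B,C,K,H,V}
At position 9, page P is evicted.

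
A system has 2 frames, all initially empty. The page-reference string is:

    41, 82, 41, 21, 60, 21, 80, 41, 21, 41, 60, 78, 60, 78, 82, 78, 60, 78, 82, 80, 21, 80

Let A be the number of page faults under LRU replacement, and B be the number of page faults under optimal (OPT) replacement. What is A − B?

Under LRU: F F . F F . F F F . F F . . F . F . F F F . → 14 faults.
Under OPT: F F . F F . F F . . F F . . F . F . F F F . → 13 faults.
A − B = 14 − 13 = 1.

1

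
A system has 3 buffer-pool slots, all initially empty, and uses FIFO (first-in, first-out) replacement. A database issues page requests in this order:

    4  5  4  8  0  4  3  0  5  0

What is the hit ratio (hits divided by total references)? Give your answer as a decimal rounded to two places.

0.20

4 → fault, frames (4)
5 → fault, frames (4 5)
4 → hit
8 → fault, frames (4 5 8)
0 → fault, evict 4, frames (5 8 0)
4 → fault, evict 5, frames (8 0 4)
3 → fault, evict 8, frames (0 4 3)
0 → hit
5 → fault, evict 0, frames (4 3 5)
0 → fault, evict 4, frames (3 5 0)
Hits: 2 of 10 references → 2/10 = 0.2000.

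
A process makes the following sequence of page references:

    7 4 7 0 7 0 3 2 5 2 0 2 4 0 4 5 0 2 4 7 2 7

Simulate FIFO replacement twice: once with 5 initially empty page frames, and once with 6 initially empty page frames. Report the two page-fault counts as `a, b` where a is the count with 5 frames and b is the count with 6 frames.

7, 6

5 frames: F F . F . . F F F . . . . . . . . . . F . . → 7 faults.
6 frames: F F . F . . F F F . . . . . . . . . . . . . → 6 faults.
6 < 7: adding a frame reduced faults, as is typical.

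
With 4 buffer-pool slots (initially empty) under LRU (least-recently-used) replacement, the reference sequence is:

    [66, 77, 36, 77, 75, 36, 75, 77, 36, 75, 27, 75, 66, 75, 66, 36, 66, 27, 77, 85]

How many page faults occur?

8

66: fault, frames (66)
77: fault, frames (66 77)
36: fault, frames (66 77 36)
77: hit
75: fault, frames (66 36 77 75)
36: hit
75: hit
77: hit
36: hit
75: hit
27: fault, evict 66, frames (77 36 75 27)
75: hit
66: fault, evict 77, frames (36 27 75 66)
75: hit
66: hit
36: hit
66: hit
27: hit
77: fault, evict 75, frames (36 66 27 77)
85: fault, evict 36, frames (66 27 77 85)
Page faults: 8.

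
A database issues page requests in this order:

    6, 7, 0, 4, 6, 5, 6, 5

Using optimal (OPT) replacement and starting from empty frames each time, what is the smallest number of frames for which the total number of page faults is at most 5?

2

f=1: 8 faults
f=2: 5 faults
f=3: 5 faults
f=4: 5 faults
f=5: 5 faults
Smallest f with faults ≤ 5 is 2.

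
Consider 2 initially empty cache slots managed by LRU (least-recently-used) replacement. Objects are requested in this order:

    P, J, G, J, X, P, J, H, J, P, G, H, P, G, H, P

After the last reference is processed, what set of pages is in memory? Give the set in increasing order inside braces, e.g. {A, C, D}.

{H, P}

P -> miss, frames {P}
J -> miss, frames {P,J}
G -> miss, evict P, frames {J,G}
J -> hit
X -> miss, evict G, frames {J,X}
P -> miss, evict J, frames {X,P}
J -> miss, evict X, frames {P,J}
H -> miss, evict P, frames {J,H}
J -> hit
P -> miss, evict H, frames {J,P}
G -> miss, evict J, frames {P,G}
H -> miss, evict P, frames {G,H}
P -> miss, evict G, frames {H,P}
G -> miss, evict H, frames {P,G}
H -> miss, evict P, frames {G,H}
P -> miss, evict G, frames {H,P}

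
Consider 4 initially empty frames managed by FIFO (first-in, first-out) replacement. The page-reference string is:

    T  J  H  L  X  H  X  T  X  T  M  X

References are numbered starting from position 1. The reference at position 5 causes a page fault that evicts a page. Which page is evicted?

pos 1: T -> fault, frames (T)
pos 2: J -> fault, frames (T J)
pos 3: H -> fault, frames (T J H)
pos 4: L -> fault, frames (T J H L)
pos 5: X -> fault, evict T, frames (J H L X)
At position 5, page T is evicted.

T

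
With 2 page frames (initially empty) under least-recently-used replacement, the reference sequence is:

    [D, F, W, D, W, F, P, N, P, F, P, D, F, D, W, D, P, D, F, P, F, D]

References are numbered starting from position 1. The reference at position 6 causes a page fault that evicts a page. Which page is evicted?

pos 1: D -> fault, frames (D)
pos 2: F -> fault, frames (D F)
pos 3: W -> fault, evict D, frames (F W)
pos 4: D -> fault, evict F, frames (W D)
pos 5: W -> hit
pos 6: F -> fault, evict D, frames (W F)
At position 6, page D is evicted.

D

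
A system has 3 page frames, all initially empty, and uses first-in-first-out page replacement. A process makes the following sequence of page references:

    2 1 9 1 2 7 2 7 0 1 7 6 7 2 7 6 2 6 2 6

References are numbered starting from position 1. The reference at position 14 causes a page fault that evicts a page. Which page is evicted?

1

pos 1: 2 → fault, frames (2)
pos 2: 1 → fault, frames (2 1)
pos 3: 9 → fault, frames (2 1 9)
pos 4: 1 → hit
pos 5: 2 → hit
pos 6: 7 → fault, evict 2, frames (1 9 7)
pos 7: 2 → fault, evict 1, frames (9 7 2)
pos 8: 7 → hit
pos 9: 0 → fault, evict 9, frames (7 2 0)
pos 10: 1 → fault, evict 7, frames (2 0 1)
pos 11: 7 → fault, evict 2, frames (0 1 7)
pos 12: 6 → fault, evict 0, frames (1 7 6)
pos 13: 7 → hit
pos 14: 2 → fault, evict 1, frames (7 6 2)
At position 14, page 1 is evicted.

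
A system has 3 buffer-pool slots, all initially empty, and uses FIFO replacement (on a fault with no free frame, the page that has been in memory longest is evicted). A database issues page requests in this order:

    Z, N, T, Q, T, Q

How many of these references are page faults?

Z: miss, frames [Z]
N: miss, frames [Z, N]
T: miss, frames [Z, N, T]
Q: miss, evict Z, frames [N, T, Q]
T: hit
Q: hit
Page faults: 4.

4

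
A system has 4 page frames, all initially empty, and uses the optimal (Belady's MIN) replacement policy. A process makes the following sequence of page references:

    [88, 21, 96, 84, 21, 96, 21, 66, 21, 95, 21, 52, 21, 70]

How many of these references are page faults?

8

88 → miss, frames [88]
21 → miss, frames [88, 21]
96 → miss, frames [88, 21, 96]
84 → miss, frames [88, 21, 96, 84]
21 → hit
96 → hit
21 → hit
66 → miss, evict 84, frames [88, 21, 96, 66]
21 → hit
95 → miss, evict 66, frames [88, 21, 96, 95]
21 → hit
52 → miss, evict 95, frames [88, 21, 96, 52]
21 → hit
70 → miss, evict 52, frames [88, 21, 96, 70]
Page faults: 8.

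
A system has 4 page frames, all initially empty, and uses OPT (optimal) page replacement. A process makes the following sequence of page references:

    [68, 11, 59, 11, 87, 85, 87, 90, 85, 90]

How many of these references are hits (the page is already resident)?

68: miss, frames [68]
11: miss, frames [68, 11]
59: miss, frames [68, 11, 59]
11: hit
87: miss, frames [68, 11, 59, 87]
85: miss, evict 59, frames [68, 11, 87, 85]
87: hit
90: miss, evict 87, frames [68, 11, 85, 90]
85: hit
90: hit
Hits: 4.

4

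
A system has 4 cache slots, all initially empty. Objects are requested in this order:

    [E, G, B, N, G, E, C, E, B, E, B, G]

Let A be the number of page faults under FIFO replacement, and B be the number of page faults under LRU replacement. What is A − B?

Under FIFO: F F F F . . F F . . . F → 7 faults.
Under LRU: F F F F . . F . F . . . → 6 faults.
A − B = 7 − 6 = 1.

1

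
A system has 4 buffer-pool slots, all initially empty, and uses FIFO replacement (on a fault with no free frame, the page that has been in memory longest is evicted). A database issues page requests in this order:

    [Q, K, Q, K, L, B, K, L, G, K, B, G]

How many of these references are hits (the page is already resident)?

7

Q → fault, frames [Q]
K → fault, frames [Q, K]
Q → hit
K → hit
L → fault, frames [Q, K, L]
B → fault, frames [Q, K, L, B]
K → hit
L → hit
G → fault, evict Q, frames [K, L, B, G]
K → hit
B → hit
G → hit
Hits: 7.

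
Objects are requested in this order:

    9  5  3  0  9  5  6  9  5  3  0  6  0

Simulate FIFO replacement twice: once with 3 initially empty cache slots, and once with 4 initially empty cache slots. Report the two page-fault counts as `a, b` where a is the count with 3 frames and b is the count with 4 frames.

3 frames: F F F F F F F . . F F . . → 9 faults.
4 frames: F F F F . . F F F F F F . → 10 faults.
10 > 9: adding a frame increased faults — Belady's anomaly.

9, 10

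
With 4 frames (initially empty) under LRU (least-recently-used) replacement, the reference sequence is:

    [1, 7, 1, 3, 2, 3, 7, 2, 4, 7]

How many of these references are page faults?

5

1: miss, frames (1)
7: miss, frames (1 7)
1: hit
3: miss, frames (7 1 3)
2: miss, frames (7 1 3 2)
3: hit
7: hit
2: hit
4: miss, evict 1, frames (3 7 2 4)
7: hit
Page faults: 5.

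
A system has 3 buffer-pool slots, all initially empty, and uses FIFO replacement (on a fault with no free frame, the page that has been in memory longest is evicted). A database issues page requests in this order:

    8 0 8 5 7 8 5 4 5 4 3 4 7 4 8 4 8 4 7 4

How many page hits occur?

8 → miss, frames {8}
0 → miss, frames {8,0}
8 → hit
5 → miss, frames {8,0,5}
7 → miss, evict 8, frames {0,5,7}
8 → miss, evict 0, frames {5,7,8}
5 → hit
4 → miss, evict 5, frames {7,8,4}
5 → miss, evict 7, frames {8,4,5}
4 → hit
3 → miss, evict 8, frames {4,5,3}
4 → hit
7 → miss, evict 4, frames {5,3,7}
4 → miss, evict 5, frames {3,7,4}
8 → miss, evict 3, frames {7,4,8}
4 → hit
8 → hit
4 → hit
7 → hit
4 → hit
Hits: 9.

9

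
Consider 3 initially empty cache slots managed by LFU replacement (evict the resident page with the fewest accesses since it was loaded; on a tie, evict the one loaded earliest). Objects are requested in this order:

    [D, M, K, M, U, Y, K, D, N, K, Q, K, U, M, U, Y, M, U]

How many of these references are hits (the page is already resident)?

6

D -> miss, frames [D]
M -> miss, frames [D, M]
K -> miss, frames [D, M, K]
M -> hit
U -> miss, evict D, frames [M, K, U]
Y -> miss, evict K, frames [M, U, Y]
K -> miss, evict U, frames [M, Y, K]
D -> miss, evict Y, frames [M, K, D]
N -> miss, evict K, frames [M, D, N]
K -> miss, evict D, frames [M, N, K]
Q -> miss, evict N, frames [M, K, Q]
K -> hit
U -> miss, evict Q, frames [M, K, U]
M -> hit
U -> hit
Y -> miss, evict K, frames [M, U, Y]
M -> hit
U -> hit
Hits: 6.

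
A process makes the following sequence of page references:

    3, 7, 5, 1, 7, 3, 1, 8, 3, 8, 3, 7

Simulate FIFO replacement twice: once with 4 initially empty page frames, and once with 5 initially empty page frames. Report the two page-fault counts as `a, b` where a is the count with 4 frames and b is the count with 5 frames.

7, 5

4 frames: F F F F . . . F F . . F → 7 faults.
5 frames: F F F F . . . F . . . . → 5 faults.
5 < 7: adding a frame reduced faults, as is typical.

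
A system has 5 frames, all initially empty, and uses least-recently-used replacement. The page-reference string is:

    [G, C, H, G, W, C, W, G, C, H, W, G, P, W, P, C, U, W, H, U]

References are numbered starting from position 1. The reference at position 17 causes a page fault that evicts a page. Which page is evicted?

H

pos 1: G -> miss, frames [G]
pos 2: C -> miss, frames [G, C]
pos 3: H -> miss, frames [G, C, H]
pos 4: G -> hit
pos 5: W -> miss, frames [C, H, G, W]
pos 6: C -> hit
pos 7: W -> hit
pos 8: G -> hit
pos 9: C -> hit
pos 10: H -> hit
pos 11: W -> hit
pos 12: G -> hit
pos 13: P -> miss, frames [C, H, W, G, P]
pos 14: W -> hit
pos 15: P -> hit
pos 16: C -> hit
pos 17: U -> miss, evict H, frames [G, W, P, C, U]
At position 17, page H is evicted.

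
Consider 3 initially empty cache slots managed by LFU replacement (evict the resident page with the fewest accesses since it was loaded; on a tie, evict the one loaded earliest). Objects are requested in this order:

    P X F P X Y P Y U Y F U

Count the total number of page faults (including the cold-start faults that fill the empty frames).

7

P: fault, frames (P)
X: fault, frames (P X)
F: fault, frames (P X F)
P: hit
X: hit
Y: fault, evict F, frames (P X Y)
P: hit
Y: hit
U: fault, evict X, frames (P Y U)
Y: hit
F: fault, evict U, frames (P Y F)
U: fault, evict F, frames (P Y U)
Page faults: 7.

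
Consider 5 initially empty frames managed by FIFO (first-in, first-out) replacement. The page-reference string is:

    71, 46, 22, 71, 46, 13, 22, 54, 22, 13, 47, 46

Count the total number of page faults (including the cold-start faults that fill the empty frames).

6

71 -> fault, frames (71)
46 -> fault, frames (71 46)
22 -> fault, frames (71 46 22)
71 -> hit
46 -> hit
13 -> fault, frames (71 46 22 13)
22 -> hit
54 -> fault, frames (71 46 22 13 54)
22 -> hit
13 -> hit
47 -> fault, evict 71, frames (46 22 13 54 47)
46 -> hit
Page faults: 6.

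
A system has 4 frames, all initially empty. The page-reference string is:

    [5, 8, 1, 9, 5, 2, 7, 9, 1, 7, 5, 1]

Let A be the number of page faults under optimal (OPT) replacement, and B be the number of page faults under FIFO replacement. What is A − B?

-2

Under OPT: F F F F . F F . . . . . → 6 faults.
Under FIFO: F F F F . F F . . . F F → 8 faults.
A − B = 6 − 8 = -2.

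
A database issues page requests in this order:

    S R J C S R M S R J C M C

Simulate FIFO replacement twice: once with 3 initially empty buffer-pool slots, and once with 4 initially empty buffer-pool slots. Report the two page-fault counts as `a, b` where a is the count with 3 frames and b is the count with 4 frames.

9, 10

3 frames: F F F F F F F . . F F . . → 9 faults.
4 frames: F F F F . . F F F F F F . → 10 faults.
10 > 9: adding a frame increased faults — Belady's anomaly.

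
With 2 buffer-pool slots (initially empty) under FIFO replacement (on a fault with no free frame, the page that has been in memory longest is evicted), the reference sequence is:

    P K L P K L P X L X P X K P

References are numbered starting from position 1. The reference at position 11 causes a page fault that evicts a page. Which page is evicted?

X

pos 1: P → fault, frames (P)
pos 2: K → fault, frames (P K)
pos 3: L → fault, evict P, frames (K L)
pos 4: P → fault, evict K, frames (L P)
pos 5: K → fault, evict L, frames (P K)
pos 6: L → fault, evict P, frames (K L)
pos 7: P → fault, evict K, frames (L P)
pos 8: X → fault, evict L, frames (P X)
pos 9: L → fault, evict P, frames (X L)
pos 10: X → hit
pos 11: P → fault, evict X, frames (L P)
At position 11, page X is evicted.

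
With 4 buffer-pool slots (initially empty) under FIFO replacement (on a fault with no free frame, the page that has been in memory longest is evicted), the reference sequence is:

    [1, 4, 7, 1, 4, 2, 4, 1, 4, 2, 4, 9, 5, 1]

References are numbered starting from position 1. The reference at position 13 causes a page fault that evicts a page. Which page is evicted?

pos 1: 1: miss, frames {1}
pos 2: 4: miss, frames {1,4}
pos 3: 7: miss, frames {1,4,7}
pos 4: 1: hit
pos 5: 4: hit
pos 6: 2: miss, frames {1,4,7,2}
pos 7: 4: hit
pos 8: 1: hit
pos 9: 4: hit
pos 10: 2: hit
pos 11: 4: hit
pos 12: 9: miss, evict 1, frames {4,7,2,9}
pos 13: 5: miss, evict 4, frames {7,2,9,5}
At position 13, page 4 is evicted.

4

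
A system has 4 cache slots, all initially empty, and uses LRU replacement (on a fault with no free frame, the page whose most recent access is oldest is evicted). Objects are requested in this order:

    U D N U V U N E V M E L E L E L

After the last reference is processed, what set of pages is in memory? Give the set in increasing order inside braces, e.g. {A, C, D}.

U -> miss, frames {U}
D -> miss, frames {U,D}
N -> miss, frames {U,D,N}
U -> hit
V -> miss, frames {D,N,U,V}
U -> hit
N -> hit
E -> miss, evict D, frames {V,U,N,E}
V -> hit
M -> miss, evict U, frames {N,E,V,M}
E -> hit
L -> miss, evict N, frames {V,M,E,L}
E -> hit
L -> hit
E -> hit
L -> hit

{E, L, M, V}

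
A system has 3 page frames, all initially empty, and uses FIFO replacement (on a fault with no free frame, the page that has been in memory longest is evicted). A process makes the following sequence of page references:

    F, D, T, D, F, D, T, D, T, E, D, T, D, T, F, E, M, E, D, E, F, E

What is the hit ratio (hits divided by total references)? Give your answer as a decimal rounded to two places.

0.59

F → miss, frames (F)
D → miss, frames (F D)
T → miss, frames (F D T)
D → hit
F → hit
D → hit
T → hit
D → hit
T → hit
E → miss, evict F, frames (D T E)
D → hit
T → hit
D → hit
T → hit
F → miss, evict D, frames (T E F)
E → hit
M → miss, evict T, frames (E F M)
E → hit
D → miss, evict E, frames (F M D)
E → miss, evict F, frames (M D E)
F → miss, evict M, frames (D E F)
E → hit
Hits: 13 of 22 references → 13/22 = 0.5909.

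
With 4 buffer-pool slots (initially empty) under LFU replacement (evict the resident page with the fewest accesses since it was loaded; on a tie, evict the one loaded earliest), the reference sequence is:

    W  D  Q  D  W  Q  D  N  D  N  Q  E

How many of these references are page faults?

W → miss, frames [W]
D → miss, frames [W, D]
Q → miss, frames [W, D, Q]
D → hit
W → hit
Q → hit
D → hit
N → miss, frames [W, D, Q, N]
D → hit
N → hit
Q → hit
E → miss, evict W, frames [D, Q, N, E]
Page faults: 5.

5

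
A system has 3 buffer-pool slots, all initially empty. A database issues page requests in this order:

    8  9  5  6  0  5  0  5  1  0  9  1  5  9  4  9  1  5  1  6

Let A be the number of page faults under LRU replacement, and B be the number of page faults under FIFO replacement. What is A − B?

1

Under LRU: F F F F F . . . F . F . F . F . F F . F → 12 faults.
Under FIFO: F F F F F . . . F . F . F . F . F . . F → 11 faults.
A − B = 12 − 11 = 1.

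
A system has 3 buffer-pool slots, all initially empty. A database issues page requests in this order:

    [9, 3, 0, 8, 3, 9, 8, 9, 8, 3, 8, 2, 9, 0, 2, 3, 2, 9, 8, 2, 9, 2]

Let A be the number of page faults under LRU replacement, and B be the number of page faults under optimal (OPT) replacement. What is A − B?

3

Under LRU: F F F F . F . . . . . F F F . F . F F . . . → 11 faults.
Under OPT: F F F F . . . . . . . F . F . . . F F . . . → 8 faults.
A − B = 11 − 8 = 3.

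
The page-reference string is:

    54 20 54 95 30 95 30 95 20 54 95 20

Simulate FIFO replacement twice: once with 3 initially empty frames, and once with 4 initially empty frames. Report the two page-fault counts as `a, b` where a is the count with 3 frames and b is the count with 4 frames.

3 frames: F F . F F . . . . F . F → 6 faults.
4 frames: F F . F F . . . . . . . → 4 faults.
4 < 6: adding a frame reduced faults, as is typical.

6, 4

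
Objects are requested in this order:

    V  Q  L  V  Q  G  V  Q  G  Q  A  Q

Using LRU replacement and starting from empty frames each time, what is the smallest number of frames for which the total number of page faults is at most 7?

f=1: 12 faults
f=2: 10 faults
f=3: 5 faults
f=4: 5 faults
f=5: 5 faults
Smallest f with faults ≤ 7 is 3.

3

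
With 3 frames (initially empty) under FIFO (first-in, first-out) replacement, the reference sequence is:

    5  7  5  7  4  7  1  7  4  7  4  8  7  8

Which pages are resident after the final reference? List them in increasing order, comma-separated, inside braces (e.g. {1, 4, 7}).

5 → miss, frames {5}
7 → miss, frames {5,7}
5 → hit
7 → hit
4 → miss, frames {5,7,4}
7 → hit
1 → miss, evict 5, frames {7,4,1}
7 → hit
4 → hit
7 → hit
4 → hit
8 → miss, evict 7, frames {4,1,8}
7 → miss, evict 4, frames {1,8,7}
8 → hit

{1, 7, 8}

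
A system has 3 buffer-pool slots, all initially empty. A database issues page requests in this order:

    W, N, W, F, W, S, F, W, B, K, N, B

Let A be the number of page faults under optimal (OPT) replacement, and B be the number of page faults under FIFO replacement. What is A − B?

Under OPT: F F . F . F . . F F F . → 7 faults.
Under FIFO: F F . F . F . F F F F . → 8 faults.
A − B = 7 − 8 = -1.

-1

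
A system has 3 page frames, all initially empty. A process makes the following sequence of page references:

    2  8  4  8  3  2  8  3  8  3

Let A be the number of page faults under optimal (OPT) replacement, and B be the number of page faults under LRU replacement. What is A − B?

-1

Under OPT: F F F . F . . . . . → 4 faults.
Under LRU: F F F . F F . . . . → 5 faults.
A − B = 4 − 5 = -1.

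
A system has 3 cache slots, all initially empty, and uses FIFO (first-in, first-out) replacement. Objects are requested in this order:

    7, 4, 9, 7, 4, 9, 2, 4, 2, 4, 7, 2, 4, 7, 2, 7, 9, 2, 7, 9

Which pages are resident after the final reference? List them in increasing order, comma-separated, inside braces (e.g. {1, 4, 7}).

{2, 7, 9}

7: fault, frames [7]
4: fault, frames [7, 4]
9: fault, frames [7, 4, 9]
7: hit
4: hit
9: hit
2: fault, evict 7, frames [4, 9, 2]
4: hit
2: hit
4: hit
7: fault, evict 4, frames [9, 2, 7]
2: hit
4: fault, evict 9, frames [2, 7, 4]
7: hit
2: hit
7: hit
9: fault, evict 2, frames [7, 4, 9]
2: fault, evict 7, frames [4, 9, 2]
7: fault, evict 4, frames [9, 2, 7]
9: hit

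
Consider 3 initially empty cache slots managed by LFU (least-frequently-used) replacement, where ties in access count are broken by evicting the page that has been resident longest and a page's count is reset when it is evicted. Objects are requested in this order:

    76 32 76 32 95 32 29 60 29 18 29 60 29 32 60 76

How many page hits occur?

5

76 → fault, frames [76]
32 → fault, frames [76, 32]
76 → hit
32 → hit
95 → fault, frames [76, 32, 95]
32 → hit
29 → fault, evict 95, frames [76, 32, 29]
60 → fault, evict 29, frames [76, 32, 60]
29 → fault, evict 60, frames [76, 32, 29]
18 → fault, evict 29, frames [76, 32, 18]
29 → fault, evict 18, frames [76, 32, 29]
60 → fault, evict 29, frames [76, 32, 60]
29 → fault, evict 60, frames [76, 32, 29]
32 → hit
60 → fault, evict 29, frames [76, 32, 60]
76 → hit
Hits: 5.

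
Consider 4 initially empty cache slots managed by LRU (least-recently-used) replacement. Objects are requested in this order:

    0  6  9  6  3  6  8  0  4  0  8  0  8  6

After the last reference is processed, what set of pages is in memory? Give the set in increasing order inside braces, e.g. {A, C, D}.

0: miss, frames {0}
6: miss, frames {0,6}
9: miss, frames {0,6,9}
6: hit
3: miss, frames {0,9,6,3}
6: hit
8: miss, evict 0, frames {9,3,6,8}
0: miss, evict 9, frames {3,6,8,0}
4: miss, evict 3, frames {6,8,0,4}
0: hit
8: hit
0: hit
8: hit
6: hit

{0, 4, 6, 8}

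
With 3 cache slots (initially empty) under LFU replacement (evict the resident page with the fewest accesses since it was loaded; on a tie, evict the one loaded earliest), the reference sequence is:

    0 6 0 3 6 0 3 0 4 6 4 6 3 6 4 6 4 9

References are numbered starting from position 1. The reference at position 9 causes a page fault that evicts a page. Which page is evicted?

pos 1: 0: fault, frames (0)
pos 2: 6: fault, frames (0 6)
pos 3: 0: hit
pos 4: 3: fault, frames (0 6 3)
pos 5: 6: hit
pos 6: 0: hit
pos 7: 3: hit
pos 8: 0: hit
pos 9: 4: fault, evict 6, frames (0 3 4)
At position 9, page 6 is evicted.

6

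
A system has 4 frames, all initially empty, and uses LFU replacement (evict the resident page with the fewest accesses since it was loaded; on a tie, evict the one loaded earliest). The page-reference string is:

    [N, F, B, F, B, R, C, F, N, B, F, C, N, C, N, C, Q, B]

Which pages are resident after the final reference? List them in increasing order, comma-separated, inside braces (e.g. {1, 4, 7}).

{B, C, F, N}

N → fault, frames {N}
F → fault, frames {N,F}
B → fault, frames {N,F,B}
F → hit
B → hit
R → fault, frames {N,F,B,R}
C → fault, evict N, frames {F,B,R,C}
F → hit
N → fault, evict R, frames {F,B,C,N}
B → hit
F → hit
C → hit
N → hit
C → hit
N → hit
C → hit
Q → fault, evict B, frames {F,C,N,Q}
B → fault, evict Q, frames {F,C,N,B}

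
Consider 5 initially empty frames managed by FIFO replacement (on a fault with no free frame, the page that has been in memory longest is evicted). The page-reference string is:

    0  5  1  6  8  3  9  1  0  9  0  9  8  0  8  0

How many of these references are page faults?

0: miss, frames (0)
5: miss, frames (0 5)
1: miss, frames (0 5 1)
6: miss, frames (0 5 1 6)
8: miss, frames (0 5 1 6 8)
3: miss, evict 0, frames (5 1 6 8 3)
9: miss, evict 5, frames (1 6 8 3 9)
1: hit
0: miss, evict 1, frames (6 8 3 9 0)
9: hit
0: hit
9: hit
8: hit
0: hit
8: hit
0: hit
Page faults: 8.

8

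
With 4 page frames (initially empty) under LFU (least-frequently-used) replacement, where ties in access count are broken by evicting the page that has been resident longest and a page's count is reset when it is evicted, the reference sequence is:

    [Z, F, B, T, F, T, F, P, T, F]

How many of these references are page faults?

5

Z -> miss, frames (Z)
F -> miss, frames (Z F)
B -> miss, frames (Z F B)
T -> miss, frames (Z F B T)
F -> hit
T -> hit
F -> hit
P -> miss, evict Z, frames (F B T P)
T -> hit
F -> hit
Page faults: 5.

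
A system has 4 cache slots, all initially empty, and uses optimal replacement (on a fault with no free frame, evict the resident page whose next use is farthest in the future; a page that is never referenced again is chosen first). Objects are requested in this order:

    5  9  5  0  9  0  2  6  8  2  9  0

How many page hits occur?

5: miss, frames {5}
9: miss, frames {5,9}
5: hit
0: miss, frames {5,9,0}
9: hit
0: hit
2: miss, frames {5,9,0,2}
6: miss, evict 5, frames {9,0,2,6}
8: miss, evict 6, frames {9,0,2,8}
2: hit
9: hit
0: hit
Hits: 6.

6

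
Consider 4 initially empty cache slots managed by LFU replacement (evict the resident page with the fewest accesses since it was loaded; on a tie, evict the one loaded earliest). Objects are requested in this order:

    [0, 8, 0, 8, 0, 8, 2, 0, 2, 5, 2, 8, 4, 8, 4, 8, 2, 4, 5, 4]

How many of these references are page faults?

7

0 → fault, frames (0)
8 → fault, frames (0 8)
0 → hit
8 → hit
0 → hit
8 → hit
2 → fault, frames (0 8 2)
0 → hit
2 → hit
5 → fault, frames (0 8 2 5)
2 → hit
8 → hit
4 → fault, evict 5, frames (0 8 2 4)
8 → hit
4 → hit
8 → hit
2 → hit
4 → hit
5 → fault, evict 4, frames (0 8 2 5)
4 → fault, evict 5, frames (0 8 2 4)
Page faults: 7.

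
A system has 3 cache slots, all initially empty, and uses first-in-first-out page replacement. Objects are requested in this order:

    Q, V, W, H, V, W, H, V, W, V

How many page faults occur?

Q -> miss, frames (Q)
V -> miss, frames (Q V)
W -> miss, frames (Q V W)
H -> miss, evict Q, frames (V W H)
V -> hit
W -> hit
H -> hit
V -> hit
W -> hit
V -> hit
Page faults: 4.

4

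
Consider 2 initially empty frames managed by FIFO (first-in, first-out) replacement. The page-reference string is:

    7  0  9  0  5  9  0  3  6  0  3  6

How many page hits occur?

2

7: miss, frames {7}
0: miss, frames {7,0}
9: miss, evict 7, frames {0,9}
0: hit
5: miss, evict 0, frames {9,5}
9: hit
0: miss, evict 9, frames {5,0}
3: miss, evict 5, frames {0,3}
6: miss, evict 0, frames {3,6}
0: miss, evict 3, frames {6,0}
3: miss, evict 6, frames {0,3}
6: miss, evict 0, frames {3,6}
Hits: 2.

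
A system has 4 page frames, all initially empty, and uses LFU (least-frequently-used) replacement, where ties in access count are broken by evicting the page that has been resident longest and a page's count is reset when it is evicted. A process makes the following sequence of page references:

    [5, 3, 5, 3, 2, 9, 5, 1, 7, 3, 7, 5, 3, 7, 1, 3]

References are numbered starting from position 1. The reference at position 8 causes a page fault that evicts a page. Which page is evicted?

pos 1: 5: fault, frames (5)
pos 2: 3: fault, frames (5 3)
pos 3: 5: hit
pos 4: 3: hit
pos 5: 2: fault, frames (5 3 2)
pos 6: 9: fault, frames (5 3 2 9)
pos 7: 5: hit
pos 8: 1: fault, evict 2, frames (5 3 9 1)
At position 8, page 2 is evicted.

2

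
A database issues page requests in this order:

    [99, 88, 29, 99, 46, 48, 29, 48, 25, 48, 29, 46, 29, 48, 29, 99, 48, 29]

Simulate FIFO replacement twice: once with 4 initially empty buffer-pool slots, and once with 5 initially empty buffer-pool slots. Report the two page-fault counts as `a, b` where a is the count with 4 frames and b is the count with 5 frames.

4 frames: F F F . F F . . F . . . . . . F . F → 8 faults.
5 frames: F F F . F F . . F . . . . . . F . . → 7 faults.
7 < 8: adding a frame reduced faults, as is typical.

8, 7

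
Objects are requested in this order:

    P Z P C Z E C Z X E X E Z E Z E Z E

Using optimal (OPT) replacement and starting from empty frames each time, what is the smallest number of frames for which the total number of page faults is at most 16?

f=1: 18 faults
f=2: 7 faults
f=3: 5 faults
f=4: 5 faults
f=5: 5 faults
Smallest f with faults ≤ 16 is 2.

2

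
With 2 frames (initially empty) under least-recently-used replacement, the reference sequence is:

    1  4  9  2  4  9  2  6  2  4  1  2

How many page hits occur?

1 -> miss, frames [1]
4 -> miss, frames [1, 4]
9 -> miss, evict 1, frames [4, 9]
2 -> miss, evict 4, frames [9, 2]
4 -> miss, evict 9, frames [2, 4]
9 -> miss, evict 2, frames [4, 9]
2 -> miss, evict 4, frames [9, 2]
6 -> miss, evict 9, frames [2, 6]
2 -> hit
4 -> miss, evict 6, frames [2, 4]
1 -> miss, evict 2, frames [4, 1]
2 -> miss, evict 4, frames [1, 2]
Hits: 1.

1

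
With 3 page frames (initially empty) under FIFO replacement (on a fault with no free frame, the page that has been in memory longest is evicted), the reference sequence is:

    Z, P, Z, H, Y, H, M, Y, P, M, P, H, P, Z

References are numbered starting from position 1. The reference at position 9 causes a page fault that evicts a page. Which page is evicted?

pos 1: Z -> miss, frames {Z}
pos 2: P -> miss, frames {Z,P}
pos 3: Z -> hit
pos 4: H -> miss, frames {Z,P,H}
pos 5: Y -> miss, evict Z, frames {P,H,Y}
pos 6: H -> hit
pos 7: M -> miss, evict P, frames {H,Y,M}
pos 8: Y -> hit
pos 9: P -> miss, evict H, frames {Y,M,P}
At position 9, page H is evicted.

H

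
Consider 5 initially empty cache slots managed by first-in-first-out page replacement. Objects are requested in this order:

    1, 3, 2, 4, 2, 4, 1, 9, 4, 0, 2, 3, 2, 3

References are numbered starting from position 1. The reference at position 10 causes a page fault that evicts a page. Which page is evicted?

pos 1: 1 → miss, frames [1]
pos 2: 3 → miss, frames [1, 3]
pos 3: 2 → miss, frames [1, 3, 2]
pos 4: 4 → miss, frames [1, 3, 2, 4]
pos 5: 2 → hit
pos 6: 4 → hit
pos 7: 1 → hit
pos 8: 9 → miss, frames [1, 3, 2, 4, 9]
pos 9: 4 → hit
pos 10: 0 → miss, evict 1, frames [3, 2, 4, 9, 0]
At position 10, page 1 is evicted.

1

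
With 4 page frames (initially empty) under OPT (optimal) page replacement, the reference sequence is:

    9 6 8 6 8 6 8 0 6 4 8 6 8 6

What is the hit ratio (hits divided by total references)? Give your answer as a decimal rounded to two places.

9 → miss, frames {9}
6 → miss, frames {9,6}
8 → miss, frames {9,6,8}
6 → hit
8 → hit
6 → hit
8 → hit
0 → miss, frames {9,6,8,0}
6 → hit
4 → miss, evict 0, frames {9,6,8,4}
8 → hit
6 → hit
8 → hit
6 → hit
Hits: 9 of 14 references → 9/14 = 0.6429.

0.64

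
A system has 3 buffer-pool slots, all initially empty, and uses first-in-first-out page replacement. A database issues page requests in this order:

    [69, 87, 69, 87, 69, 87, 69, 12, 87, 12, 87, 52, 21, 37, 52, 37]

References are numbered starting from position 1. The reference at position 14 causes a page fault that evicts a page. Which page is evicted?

pos 1: 69 -> fault, frames (69)
pos 2: 87 -> fault, frames (69 87)
pos 3: 69 -> hit
pos 4: 87 -> hit
pos 5: 69 -> hit
pos 6: 87 -> hit
pos 7: 69 -> hit
pos 8: 12 -> fault, frames (69 87 12)
pos 9: 87 -> hit
pos 10: 12 -> hit
pos 11: 87 -> hit
pos 12: 52 -> fault, evict 69, frames (87 12 52)
pos 13: 21 -> fault, evict 87, frames (12 52 21)
pos 14: 37 -> fault, evict 12, frames (52 21 37)
At position 14, page 12 is evicted.

12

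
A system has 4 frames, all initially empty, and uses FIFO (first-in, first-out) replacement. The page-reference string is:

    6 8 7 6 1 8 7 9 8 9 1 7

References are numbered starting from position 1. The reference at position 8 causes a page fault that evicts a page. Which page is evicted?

pos 1: 6 → miss, frames [6]
pos 2: 8 → miss, frames [6, 8]
pos 3: 7 → miss, frames [6, 8, 7]
pos 4: 6 → hit
pos 5: 1 → miss, frames [6, 8, 7, 1]
pos 6: 8 → hit
pos 7: 7 → hit
pos 8: 9 → miss, evict 6, frames [8, 7, 1, 9]
At position 8, page 6 is evicted.

6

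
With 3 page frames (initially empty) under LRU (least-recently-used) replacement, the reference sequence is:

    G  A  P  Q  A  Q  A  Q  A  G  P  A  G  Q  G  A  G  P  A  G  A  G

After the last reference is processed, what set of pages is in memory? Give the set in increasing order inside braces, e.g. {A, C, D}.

G → miss, frames {G}
A → miss, frames {G,A}
P → miss, frames {G,A,P}
Q → miss, evict G, frames {A,P,Q}
A → hit
Q → hit
A → hit
Q → hit
A → hit
G → miss, evict P, frames {Q,A,G}
P → miss, evict Q, frames {A,G,P}
A → hit
G → hit
Q → miss, evict P, frames {A,G,Q}
G → hit
A → hit
G → hit
P → miss, evict Q, frames {A,G,P}
A → hit
G → hit
A → hit
G → hit

{A, G, P}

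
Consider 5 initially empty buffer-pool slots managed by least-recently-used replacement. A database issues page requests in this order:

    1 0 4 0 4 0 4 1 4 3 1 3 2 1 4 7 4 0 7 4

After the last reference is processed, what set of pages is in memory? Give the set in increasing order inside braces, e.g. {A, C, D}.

1 -> fault, frames [1]
0 -> fault, frames [1, 0]
4 -> fault, frames [1, 0, 4]
0 -> hit
4 -> hit
0 -> hit
4 -> hit
1 -> hit
4 -> hit
3 -> fault, frames [0, 1, 4, 3]
1 -> hit
3 -> hit
2 -> fault, frames [0, 4, 1, 3, 2]
1 -> hit
4 -> hit
7 -> fault, evict 0, frames [3, 2, 1, 4, 7]
4 -> hit
0 -> fault, evict 3, frames [2, 1, 7, 4, 0]
7 -> hit
4 -> hit

{0, 1, 2, 4, 7}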